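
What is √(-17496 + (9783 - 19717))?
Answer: I*√27430 ≈ 165.62*I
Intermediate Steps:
√(-17496 + (9783 - 19717)) = √(-17496 - 9934) = √(-27430) = I*√27430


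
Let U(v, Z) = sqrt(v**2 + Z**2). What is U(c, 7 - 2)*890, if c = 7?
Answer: 890*sqrt(74) ≈ 7656.1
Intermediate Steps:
U(v, Z) = sqrt(Z**2 + v**2)
U(c, 7 - 2)*890 = sqrt((7 - 2)**2 + 7**2)*890 = sqrt(5**2 + 49)*890 = sqrt(25 + 49)*890 = sqrt(74)*890 = 890*sqrt(74)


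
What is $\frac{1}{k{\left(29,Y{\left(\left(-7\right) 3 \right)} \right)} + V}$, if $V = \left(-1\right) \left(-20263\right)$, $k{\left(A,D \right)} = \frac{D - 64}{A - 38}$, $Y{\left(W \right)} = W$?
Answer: $\frac{9}{182452} \approx 4.9328 \cdot 10^{-5}$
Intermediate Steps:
$k{\left(A,D \right)} = \frac{-64 + D}{-38 + A}$
$V = 20263$
$\frac{1}{k{\left(29,Y{\left(\left(-7\right) 3 \right)} \right)} + V} = \frac{1}{\frac{-64 - 21}{-38 + 29} + 20263} = \frac{1}{\frac{-64 - 21}{-9} + 20263} = \frac{1}{\left(- \frac{1}{9}\right) \left(-85\right) + 20263} = \frac{1}{\frac{85}{9} + 20263} = \frac{1}{\frac{182452}{9}} = \frac{9}{182452}$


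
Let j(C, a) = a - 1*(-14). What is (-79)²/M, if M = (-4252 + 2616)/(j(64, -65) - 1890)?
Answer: 12113781/1636 ≈ 7404.5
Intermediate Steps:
j(C, a) = 14 + a (j(C, a) = a + 14 = 14 + a)
M = 1636/1941 (M = (-4252 + 2616)/((14 - 65) - 1890) = -1636/(-51 - 1890) = -1636/(-1941) = -1636*(-1/1941) = 1636/1941 ≈ 0.84286)
(-79)²/M = (-79)²/(1636/1941) = 6241*(1941/1636) = 12113781/1636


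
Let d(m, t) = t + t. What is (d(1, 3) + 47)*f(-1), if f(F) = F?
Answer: -53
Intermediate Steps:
d(m, t) = 2*t
(d(1, 3) + 47)*f(-1) = (2*3 + 47)*(-1) = (6 + 47)*(-1) = 53*(-1) = -53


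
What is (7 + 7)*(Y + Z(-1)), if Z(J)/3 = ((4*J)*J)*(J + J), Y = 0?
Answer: -336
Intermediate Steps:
Z(J) = 24*J³ (Z(J) = 3*(((4*J)*J)*(J + J)) = 3*((4*J²)*(2*J)) = 3*(8*J³) = 24*J³)
(7 + 7)*(Y + Z(-1)) = (7 + 7)*(0 + 24*(-1)³) = 14*(0 + 24*(-1)) = 14*(0 - 24) = 14*(-24) = -336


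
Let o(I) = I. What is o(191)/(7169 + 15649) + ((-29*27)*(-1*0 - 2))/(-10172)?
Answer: -4223767/29013087 ≈ -0.14558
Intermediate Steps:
o(191)/(7169 + 15649) + ((-29*27)*(-1*0 - 2))/(-10172) = 191/(7169 + 15649) + ((-29*27)*(-1*0 - 2))/(-10172) = 191/22818 - 783*(0 - 2)*(-1/10172) = 191*(1/22818) - 783*(-2)*(-1/10172) = 191/22818 + 1566*(-1/10172) = 191/22818 - 783/5086 = -4223767/29013087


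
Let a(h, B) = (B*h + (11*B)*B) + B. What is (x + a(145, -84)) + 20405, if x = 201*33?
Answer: 92390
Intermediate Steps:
x = 6633
a(h, B) = B + 11*B² + B*h (a(h, B) = (B*h + 11*B²) + B = (11*B² + B*h) + B = B + 11*B² + B*h)
(x + a(145, -84)) + 20405 = (6633 - 84*(1 + 145 + 11*(-84))) + 20405 = (6633 - 84*(1 + 145 - 924)) + 20405 = (6633 - 84*(-778)) + 20405 = (6633 + 65352) + 20405 = 71985 + 20405 = 92390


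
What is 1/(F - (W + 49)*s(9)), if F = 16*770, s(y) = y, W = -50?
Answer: 1/12329 ≈ 8.1110e-5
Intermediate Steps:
F = 12320
1/(F - (W + 49)*s(9)) = 1/(12320 - (-50 + 49)*9) = 1/(12320 - (-1)*9) = 1/(12320 - 1*(-9)) = 1/(12320 + 9) = 1/12329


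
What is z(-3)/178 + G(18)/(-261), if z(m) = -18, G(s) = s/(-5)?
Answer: -1127/12905 ≈ -0.087330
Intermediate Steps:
G(s) = -s/5 (G(s) = s*(-1/5) = -s/5)
z(-3)/178 + G(18)/(-261) = -18/178 - 1/5*18/(-261) = -18*1/178 - 18/5*(-1/261) = -9/89 + 2/145 = -1127/12905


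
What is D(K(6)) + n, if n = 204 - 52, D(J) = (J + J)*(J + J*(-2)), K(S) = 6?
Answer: 80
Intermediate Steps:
D(J) = -2*J**2 (D(J) = (2*J)*(J - 2*J) = (2*J)*(-J) = -2*J**2)
n = 152
D(K(6)) + n = -2*6**2 + 152 = -2*36 + 152 = -72 + 152 = 80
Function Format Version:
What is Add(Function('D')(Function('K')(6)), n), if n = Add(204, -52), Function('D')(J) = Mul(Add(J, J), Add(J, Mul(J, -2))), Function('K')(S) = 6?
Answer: 80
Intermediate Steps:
Function('D')(J) = Mul(-2, Pow(J, 2)) (Function('D')(J) = Mul(Mul(2, J), Add(J, Mul(-2, J))) = Mul(Mul(2, J), Mul(-1, J)) = Mul(-2, Pow(J, 2)))
n = 152
Add(Function('D')(Function('K')(6)), n) = Add(Mul(-2, Pow(6, 2)), 152) = Add(Mul(-2, 36), 152) = Add(-72, 152) = 80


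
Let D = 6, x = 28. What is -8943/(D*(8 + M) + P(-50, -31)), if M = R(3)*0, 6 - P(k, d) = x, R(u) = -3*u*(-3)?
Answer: -8943/26 ≈ -343.96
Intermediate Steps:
R(u) = 9*u
P(k, d) = -22 (P(k, d) = 6 - 1*28 = 6 - 28 = -22)
M = 0 (M = (9*3)*0 = 27*0 = 0)
-8943/(D*(8 + M) + P(-50, -31)) = -8943/(6*(8 + 0) - 22) = -8943/(6*8 - 22) = -8943/(48 - 22) = -8943/26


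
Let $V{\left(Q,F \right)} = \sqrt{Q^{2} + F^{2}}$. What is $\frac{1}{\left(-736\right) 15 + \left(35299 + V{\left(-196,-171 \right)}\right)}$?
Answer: $\frac{24259}{588431424} - \frac{\sqrt{67657}}{588431424} \approx 4.0785 \cdot 10^{-5}$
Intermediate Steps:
$V{\left(Q,F \right)} = \sqrt{F^{2} + Q^{2}}$
$\frac{1}{\left(-736\right) 15 + \left(35299 + V{\left(-196,-171 \right)}\right)} = \frac{1}{\left(-736\right) 15 + \left(35299 + \sqrt{\left(-171\right)^{2} + \left(-196\right)^{2}}\right)} = \frac{1}{-11040 + \left(35299 + \sqrt{29241 + 38416}\right)} = \frac{1}{-11040 + \left(35299 + \sqrt{67657}\right)} = \frac{1}{24259 + \sqrt{67657}}$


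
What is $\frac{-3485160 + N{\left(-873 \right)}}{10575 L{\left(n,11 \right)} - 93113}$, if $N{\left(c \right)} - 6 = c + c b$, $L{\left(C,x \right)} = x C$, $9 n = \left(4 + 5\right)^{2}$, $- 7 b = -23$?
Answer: $- \frac{6105567}{1669171} \approx -3.6578$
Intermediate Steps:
$b = \frac{23}{7}$ ($b = \left(- \frac{1}{7}\right) \left(-23\right) = \frac{23}{7} \approx 3.2857$)
$n = 9$ ($n = \frac{\left(4 + 5\right)^{2}}{9} = \frac{9^{2}}{9} = \frac{1}{9} \cdot 81 = 9$)
$L{\left(C,x \right)} = C x$
$N{\left(c \right)} = 6 + \frac{30 c}{7}$ ($N{\left(c \right)} = 6 + \left(c + c \frac{23}{7}\right) = 6 + \left(c + \frac{23 c}{7}\right) = 6 + \frac{30 c}{7}$)
$\frac{-3485160 + N{\left(-873 \right)}}{10575 L{\left(n,11 \right)} - 93113} = \frac{-3485160 + \left(6 + \frac{30}{7} \left(-873\right)\right)}{10575 \cdot 9 \cdot 11 - 93113} = \frac{-3485160 + \left(6 - \frac{26190}{7}\right)}{10575 \cdot 99 - 93113} = \frac{-3485160 - \frac{26148}{7}}{1046925 - 93113} = - \frac{24422268}{7 \cdot 953812} = \left(- \frac{24422268}{7}\right) \frac{1}{953812} = - \frac{6105567}{1669171}$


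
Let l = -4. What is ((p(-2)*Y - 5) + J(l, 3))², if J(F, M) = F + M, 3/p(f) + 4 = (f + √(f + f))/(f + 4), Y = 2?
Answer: 8640/169 + 558*I/169 ≈ 51.124 + 3.3018*I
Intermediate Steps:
p(f) = 3/(-4 + (f + √2*√f)/(4 + f)) (p(f) = 3/(-4 + (f + √(f + f))/(f + 4)) = 3/(-4 + (f + √(2*f))/(4 + f)) = 3/(-4 + (f + √2*√f)/(4 + f)))
((p(-2)*Y - 5) + J(l, 3))² = (((3*(-4 - 1*(-2))/(16 + 3*(-2) - √2*√(-2)))*2 - 5) + (-4 + 3))² = (((3*(-4 + 2)/(16 - 6 - √2*I*√2))*2 - 5) - 1)² = (((3*(-2)/(16 - 6 - 2*I))*2 - 5) - 1)² = (((3*(-2)/(10 - 2*I))*2 - 5) - 1)² = (((3*((10 + 2*I)/104)*(-2))*2 - 5) - 1)² = (((-15/26 - 3*I/26)*2 - 5) - 1)² = (((-15/13 - 3*I/13) - 5) - 1)² = ((-80/13 - 3*I/13) - 1)² = (-93/13 - 3*I/13)²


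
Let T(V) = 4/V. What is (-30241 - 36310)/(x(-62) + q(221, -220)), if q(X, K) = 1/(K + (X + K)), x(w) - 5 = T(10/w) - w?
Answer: -72873345/46204 ≈ -1577.2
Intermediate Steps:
x(w) = 5 - 3*w/5 (x(w) = 5 + (4/((10/w)) - w) = 5 + (4*(w/10) - w) = 5 + (2*w/5 - w) = 5 - 3*w/5)
q(X, K) = 1/(X + 2*K) (q(X, K) = 1/(K + (K + X)) = 1/(X + 2*K))
(-30241 - 36310)/(x(-62) + q(221, -220)) = (-30241 - 36310)/((5 - ⅗*(-62)) + 1/(221 + 2*(-220))) = -66551/((5 + 186/5) + 1/(221 - 440)) = -66551/(211/5 + 1/(-219)) = -66551/(211/5 - 1/219) = -66551/46204/1095 = -66551*1095/46204 = -72873345/46204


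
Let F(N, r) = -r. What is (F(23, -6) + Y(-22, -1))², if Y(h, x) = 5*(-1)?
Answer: 1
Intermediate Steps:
Y(h, x) = -5
(F(23, -6) + Y(-22, -1))² = (-1*(-6) - 5)² = (6 - 5)² = 1² = 1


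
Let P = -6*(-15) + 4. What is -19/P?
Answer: -19/94 ≈ -0.20213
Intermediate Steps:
P = 94 (P = 90 + 4 = 94)
-19/P = -19/94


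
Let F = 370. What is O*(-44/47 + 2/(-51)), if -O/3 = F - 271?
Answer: 231462/799 ≈ 289.69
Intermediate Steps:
O = -297 (O = -3*(370 - 271) = -3*99 = -297)
O*(-44/47 + 2/(-51)) = -297*(-44/47 + 2/(-51)) = -297*(-44*1/47 + 2*(-1/51)) = -297*(-44/47 - 2/51) = -297*(-2338/2397) = 231462/799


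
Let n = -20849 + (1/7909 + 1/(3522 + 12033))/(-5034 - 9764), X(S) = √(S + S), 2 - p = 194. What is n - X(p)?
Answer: -2711139144943211/130036891215 - 8*I*√6 ≈ -20849.0 - 19.596*I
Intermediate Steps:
p = -192 (p = 2 - 1*194 = 2 - 194 = -192)
X(S) = √2*√S (X(S) = √(2*S) = √2*√S)
n = -2711139144943211/130036891215 (n = -20849 + (1/7909 + 1/15555)/(-14798) = -20849 + (1/7909 + 1/15555)*(-1/14798) = -20849 + (23464/123024495)*(-1/14798) = -20849 - 1676/130036891215 = -2711139144943211/130036891215 ≈ -20849.)
n - X(p) = -2711139144943211/130036891215 - √2*√(-192) = -2711139144943211/130036891215 - √2*8*I*√3 = -2711139144943211/130036891215 - 8*I*√6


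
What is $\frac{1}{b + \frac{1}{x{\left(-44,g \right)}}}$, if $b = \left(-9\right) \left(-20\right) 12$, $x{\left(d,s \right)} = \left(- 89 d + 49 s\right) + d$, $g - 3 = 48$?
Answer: $\frac{6371}{13761361} \approx 0.00046296$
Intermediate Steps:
$g = 51$ ($g = 3 + 48 = 51$)
$x{\left(d,s \right)} = - 88 d + 49 s$
$b = 2160$ ($b = 180 \cdot 12 = 2160$)
$\frac{1}{b + \frac{1}{x{\left(-44,g \right)}}} = \frac{1}{2160 + \frac{1}{\left(-88\right) \left(-44\right) + 49 \cdot 51}} = \frac{1}{2160 + \frac{1}{3872 + 2499}} = \frac{1}{2160 + \frac{1}{6371}} = \frac{1}{\frac{13761361}{6371}} = \frac{6371}{13761361}$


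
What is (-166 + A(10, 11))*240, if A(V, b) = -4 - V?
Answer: -43200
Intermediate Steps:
(-166 + A(10, 11))*240 = (-166 + (-4 - 1*10))*240 = (-166 + (-4 - 10))*240 = (-166 - 14)*240 = -180*240 = -43200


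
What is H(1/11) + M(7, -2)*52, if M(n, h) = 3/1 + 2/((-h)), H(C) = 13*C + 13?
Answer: 2444/11 ≈ 222.18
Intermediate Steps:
H(C) = 13 + 13*C
M(n, h) = 3 - 2/h (M(n, h) = 3*1 + 2*(-1/h) = 3 - 2/h)
H(1/11) + M(7, -2)*52 = (13 + 13/11) + (3 - 2/(-2))*52 = (13 + 13*(1/11)) + (3 - 2*(-½))*52 = (13 + 13/11) + (3 + 1)*52 = 156/11 + 4*52 = 156/11 + 208 = 2444/11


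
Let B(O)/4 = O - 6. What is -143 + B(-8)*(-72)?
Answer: 3889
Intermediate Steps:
B(O) = -24 + 4*O (B(O) = 4*(O - 6) = 4*(-6 + O) = -24 + 4*O)
-143 + B(-8)*(-72) = -143 + (-24 + 4*(-8))*(-72) = -143 + (-24 - 32)*(-72) = -143 - 56*(-72) = -143 + 4032 = 3889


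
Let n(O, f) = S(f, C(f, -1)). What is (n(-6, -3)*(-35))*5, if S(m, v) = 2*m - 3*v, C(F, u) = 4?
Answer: 3150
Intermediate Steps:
S(m, v) = -3*v + 2*m
n(O, f) = -12 + 2*f (n(O, f) = -3*4 + 2*f = -12 + 2*f)
(n(-6, -3)*(-35))*5 = ((-12 + 2*(-3))*(-35))*5 = ((-12 - 6)*(-35))*5 = -18*(-35)*5 = 630*5 = 3150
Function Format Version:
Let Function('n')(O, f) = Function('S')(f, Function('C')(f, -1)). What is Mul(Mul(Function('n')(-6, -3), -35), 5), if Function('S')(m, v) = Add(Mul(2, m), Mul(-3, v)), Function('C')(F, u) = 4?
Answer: 3150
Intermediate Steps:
Function('S')(m, v) = Add(Mul(-3, v), Mul(2, m))
Function('n')(O, f) = Add(-12, Mul(2, f)) (Function('n')(O, f) = Add(Mul(-3, 4), Mul(2, f)) = Add(-12, Mul(2, f)))
Mul(Mul(Function('n')(-6, -3), -35), 5) = Mul(Mul(Add(-12, Mul(2, -3)), -35), 5) = Mul(Mul(Add(-12, -6), -35), 5) = Mul(Mul(-18, -35), 5) = Mul(630, 5) = 3150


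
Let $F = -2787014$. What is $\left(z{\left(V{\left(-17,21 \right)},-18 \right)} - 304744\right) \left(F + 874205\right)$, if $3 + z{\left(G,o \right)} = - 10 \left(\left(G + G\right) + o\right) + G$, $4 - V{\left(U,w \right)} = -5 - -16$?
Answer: $582324095106$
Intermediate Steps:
$V{\left(U,w \right)} = -7$ ($V{\left(U,w \right)} = 4 - \left(-5 - -16\right) = 4 - \left(-5 + 16\right) = 4 - 11 = -7$)
$z{\left(G,o \right)} = -3 - 19 G - 10 o$ ($z{\left(G,o \right)} = -3 + \left(- 10 \left(\left(G + G\right) + o\right) + G\right) = -3 + \left(- 10 \left(2 G + o\right) + G\right) = -3 + \left(- 10 \left(o + 2 G\right) + G\right) = -3 - \left(10 o + 19 G\right) = -3 - 19 G - 10 o$)
$\left(z{\left(V{\left(-17,21 \right)},-18 \right)} - 304744\right) \left(F + 874205\right) = \left(\left(-3 - -133 - -180\right) - 304744\right) \left(-2787014 + 874205\right) = \left(\left(-3 + 133 + 180\right) - 304744\right) \left(-1912809\right) = \left(310 - 304744\right) \left(-1912809\right) = \left(-304434\right) \left(-1912809\right) = 582324095106$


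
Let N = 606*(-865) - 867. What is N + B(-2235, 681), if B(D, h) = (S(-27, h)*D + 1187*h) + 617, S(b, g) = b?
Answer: 344252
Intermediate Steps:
N = -525057 (N = -524190 - 867 = -525057)
B(D, h) = 617 - 27*D + 1187*h (B(D, h) = (-27*D + 1187*h) + 617 = 617 - 27*D + 1187*h)
N + B(-2235, 681) = -525057 + (617 - 27*(-2235) + 1187*681) = -525057 + (617 + 60345 + 808347) = -525057 + 869309 = 344252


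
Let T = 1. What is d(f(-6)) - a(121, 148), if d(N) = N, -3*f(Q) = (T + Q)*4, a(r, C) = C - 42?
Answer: -298/3 ≈ -99.333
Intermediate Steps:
a(r, C) = -42 + C
f(Q) = -4/3 - 4*Q/3 (f(Q) = -(1 + Q)*4/3 = -(4 + 4*Q)/3 = -4/3 - 4*Q/3)
d(f(-6)) - a(121, 148) = (-4/3 - 4/3*(-6)) - (-42 + 148) = (-4/3 + 8) - 1*106 = 20/3 - 106 = -298/3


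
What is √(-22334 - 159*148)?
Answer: I*√45866 ≈ 214.16*I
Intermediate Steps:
√(-22334 - 159*148) = √(-22334 - 23532) = √(-45866) = I*√45866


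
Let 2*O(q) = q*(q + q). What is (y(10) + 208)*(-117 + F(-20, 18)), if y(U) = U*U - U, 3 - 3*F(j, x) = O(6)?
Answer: -38144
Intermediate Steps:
O(q) = q² (O(q) = (q*(q + q))/2 = (q*(2*q))/2 = (2*q²)/2 = q²)
F(j, x) = -11 (F(j, x) = 1 - ⅓*6² = 1 - ⅓*36 = 1 - 12 = -11)
y(U) = U² - U
(y(10) + 208)*(-117 + F(-20, 18)) = (10*(-1 + 10) + 208)*(-117 - 11) = (10*9 + 208)*(-128) = (90 + 208)*(-128) = 298*(-128) = -38144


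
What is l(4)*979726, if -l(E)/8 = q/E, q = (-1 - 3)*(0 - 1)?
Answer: -7837808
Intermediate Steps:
q = 4 (q = -4*(-1) = 4)
l(E) = -32/E
l(4)*979726 = -32/4*979726 = -32*¼*979726 = -8*979726 = -7837808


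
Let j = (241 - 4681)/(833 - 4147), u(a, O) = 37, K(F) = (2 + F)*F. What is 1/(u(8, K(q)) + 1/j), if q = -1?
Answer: 2220/83797 ≈ 0.026493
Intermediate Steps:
K(F) = F*(2 + F)
j = 2220/1657 (j = -4440/(-3314) = -4440*(-1/3314) = 2220/1657 ≈ 1.3398)
1/(u(8, K(q)) + 1/j) = 1/(37 + 1/(2220/1657)) = 1/(37 + 1657/2220) = 1/(83797/2220) = 2220/83797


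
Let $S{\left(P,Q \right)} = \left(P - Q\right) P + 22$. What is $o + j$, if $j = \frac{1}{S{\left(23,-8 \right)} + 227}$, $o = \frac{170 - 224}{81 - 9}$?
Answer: $- \frac{1441}{1924} \approx -0.74896$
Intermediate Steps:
$S{\left(P,Q \right)} = 22 + P \left(P - Q\right)$ ($S{\left(P,Q \right)} = P \left(P - Q\right) + 22 = 22 + P \left(P - Q\right)$)
$o = - \frac{3}{4}$ ($o = - \frac{54}{72} = \left(-54\right) \frac{1}{72} = - \frac{3}{4} \approx -0.75$)
$j = \frac{1}{962}$ ($j = \frac{1}{\left(22 + 23^{2} - 23 \left(-8\right)\right) + 227} = \frac{1}{\left(22 + 529 + 184\right) + 227} = \frac{1}{735 + 227} = \frac{1}{962} \approx 0.0010395$)
$o + j = - \frac{3}{4} + \frac{1}{962} = - \frac{1441}{1924}$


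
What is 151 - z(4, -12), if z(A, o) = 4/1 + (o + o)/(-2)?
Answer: 135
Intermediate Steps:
z(A, o) = 4 - o (z(A, o) = 4*1 + (2*o)*(-1/2) = 4 - o)
151 - z(4, -12) = 151 - (4 - 1*(-12)) = 151 - (4 + 12) = 151 - 1*16 = 151 - 16 = 135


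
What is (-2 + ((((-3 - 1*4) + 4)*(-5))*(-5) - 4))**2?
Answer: 6561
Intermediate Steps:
(-2 + ((((-3 - 1*4) + 4)*(-5))*(-5) - 4))**2 = (-2 + ((((-3 - 4) + 4)*(-5))*(-5) - 4))**2 = (-2 + (((-7 + 4)*(-5))*(-5) - 4))**2 = (-2 + (-3*(-5)*(-5) - 4))**2 = (-2 + (15*(-5) - 4))**2 = (-2 + (-75 - 4))**2 = (-2 - 79)**2 = (-81)**2 = 6561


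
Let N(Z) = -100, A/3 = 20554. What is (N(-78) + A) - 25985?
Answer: 35577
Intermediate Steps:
A = 61662 (A = 3*20554 = 61662)
(N(-78) + A) - 25985 = (-100 + 61662) - 25985 = 61562 - 25985 = 35577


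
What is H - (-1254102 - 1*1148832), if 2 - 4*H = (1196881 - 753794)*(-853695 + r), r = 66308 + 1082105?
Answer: -32644025682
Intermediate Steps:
r = 1148413
H = -32646428616 (H = 1/2 - (1196881 - 753794)*(-853695 + 1148413)/4 = 1/2 - 443087*294718/4 = 1/2 - 1/4*130585714466 = 1/2 - 65292857233/2 = -32646428616)
H - (-1254102 - 1*1148832) = -32646428616 - (-1254102 - 1*1148832) = -32646428616 - (-1254102 - 1148832) = -32646428616 - 1*(-2402934) = -32646428616 + 2402934 = -32644025682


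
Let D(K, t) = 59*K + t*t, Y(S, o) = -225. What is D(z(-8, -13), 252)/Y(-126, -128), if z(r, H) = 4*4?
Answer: -64448/225 ≈ -286.44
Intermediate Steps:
z(r, H) = 16
D(K, t) = t² + 59*K (D(K, t) = 59*K + t² = t² + 59*K)
D(z(-8, -13), 252)/Y(-126, -128) = (252² + 59*16)/(-225) = (63504 + 944)*(-1/225) = 64448*(-1/225) = -64448/225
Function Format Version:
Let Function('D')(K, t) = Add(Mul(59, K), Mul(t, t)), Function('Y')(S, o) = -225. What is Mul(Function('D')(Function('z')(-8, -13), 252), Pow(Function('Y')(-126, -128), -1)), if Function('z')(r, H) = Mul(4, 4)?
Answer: Rational(-64448, 225) ≈ -286.44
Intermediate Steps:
Function('z')(r, H) = 16
Function('D')(K, t) = Add(Pow(t, 2), Mul(59, K)) (Function('D')(K, t) = Add(Mul(59, K), Pow(t, 2)) = Add(Pow(t, 2), Mul(59, K)))
Mul(Function('D')(Function('z')(-8, -13), 252), Pow(Function('Y')(-126, -128), -1)) = Mul(Add(Pow(252, 2), Mul(59, 16)), Pow(-225, -1)) = Mul(Add(63504, 944), Rational(-1, 225)) = Mul(64448, Rational(-1, 225)) = Rational(-64448, 225)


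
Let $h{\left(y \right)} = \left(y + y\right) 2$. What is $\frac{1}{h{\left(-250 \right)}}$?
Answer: $- \frac{1}{1000} \approx -0.001$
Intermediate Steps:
$h{\left(y \right)} = 4 y$ ($h{\left(y \right)} = 2 y 2 = 4 y$)
$\frac{1}{h{\left(-250 \right)}} = \frac{1}{4 \left(-250\right)} = \frac{1}{-1000} = - \frac{1}{1000}$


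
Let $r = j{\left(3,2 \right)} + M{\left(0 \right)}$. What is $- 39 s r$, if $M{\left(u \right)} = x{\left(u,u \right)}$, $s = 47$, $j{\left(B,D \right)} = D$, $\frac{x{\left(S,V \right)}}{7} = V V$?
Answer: $-3666$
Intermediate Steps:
$x{\left(S,V \right)} = 7 V^{2}$ ($x{\left(S,V \right)} = 7 V V = 7 V^{2}$)
$M{\left(u \right)} = 7 u^{2}$
$r = 2$ ($r = 2 + 7 \cdot 0^{2} = 2 + 7 \cdot 0 = 2 + 0 = 2$)
$- 39 s r = \left(-39\right) 47 \cdot 2 = \left(-1833\right) 2 = -3666$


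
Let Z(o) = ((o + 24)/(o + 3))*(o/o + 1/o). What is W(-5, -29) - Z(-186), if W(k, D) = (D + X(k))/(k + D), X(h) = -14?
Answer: 24703/64294 ≈ 0.38422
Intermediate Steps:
Z(o) = (1 + 1/o)*(24 + o)/(3 + o) (Z(o) = ((24 + o)/(3 + o))*(1 + 1/o) = (1 + 1/o)*(24 + o)/(3 + o))
W(k, D) = (-14 + D)/(D + k) (W(k, D) = (D - 14)/(k + D) = (-14 + D)/(D + k))
W(-5, -29) - Z(-186) = (-14 - 29)/(-29 - 5) - (24 + (-186)**2 + 25*(-186))/((-186)*(3 - 186)) = -43/(-34) - (-1)*(24 + 34596 - 4650)/(186*(-183)) = -1/34*(-43) - (-1)*(-1)*29970/(186*183) = 43/34 - 1*1665/1891 = 43/34 - 1665/1891 = 24703/64294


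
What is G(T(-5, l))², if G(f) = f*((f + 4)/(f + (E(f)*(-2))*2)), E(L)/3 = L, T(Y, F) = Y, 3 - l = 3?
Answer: 1/121 ≈ 0.0082645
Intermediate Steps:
l = 0 (l = 3 - 1*3 = 3 - 3 = 0)
E(L) = 3*L
G(f) = -4/11 - f/11 (G(f) = f*((f + 4)/(f + ((3*f)*(-2))*2)) = f*((4 + f)/(f - 6*f*2)) = f*((4 + f)/(f - 12*f)) = f*((4 + f)/((-11*f))) = f*((4 + f)*(-1/(11*f))) = f*(-(4 + f)/(11*f)) = -4/11 - f/11)
G(T(-5, l))² = (-4/11 - 1/11*(-5))² = (-4/11 + 5/11)² = (1/11)² = 1/121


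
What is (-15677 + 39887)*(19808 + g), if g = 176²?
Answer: 1229480640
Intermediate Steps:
g = 30976
(-15677 + 39887)*(19808 + g) = (-15677 + 39887)*(19808 + 30976) = 24210*50784 = 1229480640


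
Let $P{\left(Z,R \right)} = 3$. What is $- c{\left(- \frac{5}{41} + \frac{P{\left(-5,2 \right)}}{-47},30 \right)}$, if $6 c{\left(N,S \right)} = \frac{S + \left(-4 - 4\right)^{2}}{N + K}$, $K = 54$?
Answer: $- \frac{90569}{311100} \approx -0.29112$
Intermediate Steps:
$c{\left(N,S \right)} = \frac{64 + S}{6 \left(54 + N\right)}$ ($c{\left(N,S \right)} = \frac{\left(S + \left(-4 - 4\right)^{2}\right) \frac{1}{N + 54}}{6} = \frac{\left(S + \left(-8\right)^{2}\right) \frac{1}{54 + N}}{6} = \frac{\left(S + 64\right) \frac{1}{54 + N}}{6} = \frac{\left(64 + S\right) \frac{1}{54 + N}}{6} = \frac{\frac{1}{54 + N} \left(64 + S\right)}{6} = \frac{64 + S}{6 \left(54 + N\right)}$)
$- c{\left(- \frac{5}{41} + \frac{P{\left(-5,2 \right)}}{-47},30 \right)} = - \frac{64 + 30}{6 \left(54 + \left(- \frac{5}{41} + \frac{3}{-47}\right)\right)} = - \frac{94}{6 \left(54 + \left(\left(-5\right) \frac{1}{41} + 3 \left(- \frac{1}{47}\right)\right)\right)} = - \frac{94}{6 \left(54 - \frac{358}{1927}\right)} = - \frac{94}{6 \cdot \frac{103700}{1927}} = - \frac{1927 \cdot 94}{6 \cdot 103700} = \left(-1\right) \frac{90569}{311100} = - \frac{90569}{311100}$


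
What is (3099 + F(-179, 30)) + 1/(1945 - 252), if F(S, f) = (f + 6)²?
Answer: 7440736/1693 ≈ 4395.0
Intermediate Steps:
F(S, f) = (6 + f)²
(3099 + F(-179, 30)) + 1/(1945 - 252) = (3099 + (6 + 30)²) + 1/(1945 - 252) = (3099 + 36²) + 1/1693 = (3099 + 1296) + 1/1693 = 4395 + 1/1693 = 7440736/1693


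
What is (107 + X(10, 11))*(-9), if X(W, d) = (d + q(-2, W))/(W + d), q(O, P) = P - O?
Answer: -6810/7 ≈ -972.86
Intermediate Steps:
X(W, d) = (2 + W + d)/(W + d) (X(W, d) = (d + (W - 1*(-2)))/(W + d) = (d + (W + 2))/(W + d) = (d + (2 + W))/(W + d) = (2 + W + d)/(W + d))
(107 + X(10, 11))*(-9) = (107 + (2 + 10 + 11)/(10 + 11))*(-9) = (107 + 23/21)*(-9) = (2270/21)*(-9) = -6810/7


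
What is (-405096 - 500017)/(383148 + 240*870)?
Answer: -905113/591948 ≈ -1.5290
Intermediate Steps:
(-405096 - 500017)/(383148 + 240*870) = -905113/(383148 + 208800) = -905113/591948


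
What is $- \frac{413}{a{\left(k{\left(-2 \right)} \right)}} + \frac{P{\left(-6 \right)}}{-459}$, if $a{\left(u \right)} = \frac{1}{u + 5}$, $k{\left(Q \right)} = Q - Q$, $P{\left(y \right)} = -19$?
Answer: $- \frac{947816}{459} \approx -2065.0$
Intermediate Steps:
$k{\left(Q \right)} = 0$
$a{\left(u \right)} = \frac{1}{5 + u}$
$- \frac{413}{a{\left(k{\left(-2 \right)} \right)}} + \frac{P{\left(-6 \right)}}{-459} = - \frac{413}{\frac{1}{5 + 0}} - \frac{19}{-459} = - \frac{413}{\frac{1}{5}} - - \frac{19}{459} = - 413 \frac{1}{\frac{1}{5}} + \frac{19}{459} = \left(-413\right) 5 + \frac{19}{459} = -2065 + \frac{19}{459} = - \frac{947816}{459}$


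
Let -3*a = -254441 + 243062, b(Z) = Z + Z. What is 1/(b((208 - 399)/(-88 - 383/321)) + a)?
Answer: 28631/108720005 ≈ 0.00026335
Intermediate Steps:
b(Z) = 2*Z
a = 3793 (a = -(-254441 + 243062)/3 = -1/3*(-11379) = 3793)
1/(b((208 - 399)/(-88 - 383/321)) + a) = 1/(2*((208 - 399)/(-88 - 383/321)) + 3793) = 1/(2*(-191/(-88 - 383*1/321)) + 3793) = 1/(2*(-191/(-88 - 383/321)) + 3793) = 1/(2*(-191/(-28631/321)) + 3793) = 1/(2*(-191*(-321/28631)) + 3793) = 1/(2*(61311/28631) + 3793) = 1/(122622/28631 + 3793) = 1/(108720005/28631) = 28631/108720005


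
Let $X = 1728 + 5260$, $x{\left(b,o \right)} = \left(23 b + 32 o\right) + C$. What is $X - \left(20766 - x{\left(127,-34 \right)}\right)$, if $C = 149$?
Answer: $-11796$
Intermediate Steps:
$x{\left(b,o \right)} = 149 + 23 b + 32 o$ ($x{\left(b,o \right)} = \left(23 b + 32 o\right) + 149 = 149 + 23 b + 32 o$)
$X = 6988$
$X - \left(20766 - x{\left(127,-34 \right)}\right) = 6988 - \left(20766 - \left(149 + 23 \cdot 127 + 32 \left(-34\right)\right)\right) = 6988 - \left(20766 - \left(149 + 2921 - 1088\right)\right) = 6988 - \left(20766 - 1982\right) = 6988 - 18784 = -11796$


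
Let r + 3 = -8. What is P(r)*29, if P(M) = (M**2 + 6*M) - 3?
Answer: 1508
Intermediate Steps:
r = -11 (r = -3 - 8 = -11)
P(M) = -3 + M**2 + 6*M
P(r)*29 = (-3 + (-11)**2 + 6*(-11))*29 = (-3 + 121 - 66)*29 = 52*29 = 1508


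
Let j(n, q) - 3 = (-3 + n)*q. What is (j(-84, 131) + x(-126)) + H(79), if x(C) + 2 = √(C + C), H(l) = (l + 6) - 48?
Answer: -11359 + 6*I*√7 ≈ -11359.0 + 15.875*I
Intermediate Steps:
j(n, q) = 3 + q*(-3 + n) (j(n, q) = 3 + (-3 + n)*q = 3 + q*(-3 + n))
H(l) = -42 + l (H(l) = (6 + l) - 48 = -42 + l)
x(C) = -2 + √2*√C (x(C) = -2 + √(C + C) = -2 + √(2*C) = -2 + √2*√C)
(j(-84, 131) + x(-126)) + H(79) = ((3 - 3*131 - 84*131) + (-2 + √2*√(-126))) + (-42 + 79) = ((3 - 393 - 11004) + (-2 + √2*(3*I*√14))) + 37 = (-11394 + (-2 + 6*I*√7)) + 37 = (-11396 + 6*I*√7) + 37 = -11359 + 6*I*√7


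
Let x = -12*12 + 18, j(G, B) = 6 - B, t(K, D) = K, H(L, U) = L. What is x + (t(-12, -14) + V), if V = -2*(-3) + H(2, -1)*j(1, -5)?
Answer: -110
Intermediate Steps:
V = 28 (V = -2*(-3) + 2*(6 - 1*(-5)) = 6 + 2*(6 + 5) = 6 + 2*11 = 6 + 22 = 28)
x = -126 (x = -144 + 18 = -126)
x + (t(-12, -14) + V) = -126 + (-12 + 28) = -126 + 16 = -110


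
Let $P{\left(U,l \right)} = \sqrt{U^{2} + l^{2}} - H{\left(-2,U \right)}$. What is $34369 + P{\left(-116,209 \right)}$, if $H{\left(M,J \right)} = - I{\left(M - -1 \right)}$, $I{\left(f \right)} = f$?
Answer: $34368 + \sqrt{57137} \approx 34607.0$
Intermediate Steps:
$H{\left(M,J \right)} = -1 - M$ ($H{\left(M,J \right)} = - (M - -1) = - (M + 1) = - (1 + M) = -1 - M$)
$P{\left(U,l \right)} = -1 + \sqrt{U^{2} + l^{2}}$ ($P{\left(U,l \right)} = \sqrt{U^{2} + l^{2}} - \left(-1 - -2\right) = \sqrt{U^{2} + l^{2}} - \left(-1 + 2\right) = \sqrt{U^{2} + l^{2}} - 1 = -1 + \sqrt{U^{2} + l^{2}}$)
$34369 + P{\left(-116,209 \right)} = 34369 - \left(1 - \sqrt{\left(-116\right)^{2} + 209^{2}}\right) = 34369 - \left(1 - \sqrt{13456 + 43681}\right) = 34369 - \left(1 - \sqrt{57137}\right) = 34368 + \sqrt{57137}$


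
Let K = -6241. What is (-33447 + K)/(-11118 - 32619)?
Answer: 39688/43737 ≈ 0.90742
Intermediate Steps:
(-33447 + K)/(-11118 - 32619) = (-33447 - 6241)/(-11118 - 32619) = -39688/(-43737) = -39688*(-1/43737) = 39688/43737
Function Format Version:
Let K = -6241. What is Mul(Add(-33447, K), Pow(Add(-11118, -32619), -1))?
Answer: Rational(39688, 43737) ≈ 0.90742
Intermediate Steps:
Mul(Add(-33447, K), Pow(Add(-11118, -32619), -1)) = Mul(Add(-33447, -6241), Pow(Add(-11118, -32619), -1)) = Mul(-39688, Pow(-43737, -1)) = Mul(-39688, Rational(-1, 43737)) = Rational(39688, 43737)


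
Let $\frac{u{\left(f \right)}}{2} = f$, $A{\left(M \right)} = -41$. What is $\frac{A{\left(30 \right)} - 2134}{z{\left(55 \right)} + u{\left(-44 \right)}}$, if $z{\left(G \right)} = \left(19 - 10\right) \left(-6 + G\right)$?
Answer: $- \frac{2175}{353} \approx -6.1615$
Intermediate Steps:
$z{\left(G \right)} = -54 + 9 G$ ($z{\left(G \right)} = 9 \left(-6 + G\right) = -54 + 9 G$)
$u{\left(f \right)} = 2 f$
$\frac{A{\left(30 \right)} - 2134}{z{\left(55 \right)} + u{\left(-44 \right)}} = \frac{-41 - 2134}{\left(-54 + 9 \cdot 55\right) + 2 \left(-44\right)} = - \frac{2175}{\left(-54 + 495\right) - 88} = - \frac{2175}{441 - 88} = - \frac{2175}{353}$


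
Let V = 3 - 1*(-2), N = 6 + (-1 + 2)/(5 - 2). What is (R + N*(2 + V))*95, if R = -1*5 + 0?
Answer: 11210/3 ≈ 3736.7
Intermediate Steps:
N = 19/3 (N = 6 + 1/3 = 6 + 1*(⅓) = 6 + ⅓ = 19/3 ≈ 6.3333)
V = 5 (V = 3 + 2 = 5)
R = -5 (R = -5 + 0 = -5)
(R + N*(2 + V))*95 = (-5 + 19*(2 + 5)/3)*95 = (-5 + (19/3)*7)*95 = (-5 + 133/3)*95 = (118/3)*95 = 11210/3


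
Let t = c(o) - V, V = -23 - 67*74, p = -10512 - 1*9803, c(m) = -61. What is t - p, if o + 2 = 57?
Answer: 25235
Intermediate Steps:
o = 55 (o = -2 + 57 = 55)
p = -20315 (p = -10512 - 9803 = -20315)
V = -4981 (V = -23 - 4958 = -4981)
t = 4920 (t = -61 - 1*(-4981) = -61 + 4981 = 4920)
t - p = 4920 - 1*(-20315) = 4920 + 20315 = 25235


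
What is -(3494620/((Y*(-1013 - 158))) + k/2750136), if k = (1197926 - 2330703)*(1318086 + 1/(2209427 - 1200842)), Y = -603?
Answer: 118148554733808270733879/217619783454004920 ≈ 5.4291e+5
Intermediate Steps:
k = -1505915746902029647/1008585 (k = -1132777*(1318086 + 1/1008585) = -1132777*1329401768311/1008585 = -1505915746902029647/1008585 ≈ -1.4931e+12)
-(3494620/((Y*(-1013 - 158))) + k/2750136) = -(3494620/((-603*(-1013 - 158))) - 1505915746902029647/1008585/2750136) = -(3494620/((-603*(-1171))) - 1505915746902029647/1008585*1/2750136) = -(3494620/706113 - 1505915746902029647/2773745917560) = -1*(-118148554733808270733879/217619783454004920) = 118148554733808270733879/217619783454004920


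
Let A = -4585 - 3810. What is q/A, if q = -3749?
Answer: 163/365 ≈ 0.44658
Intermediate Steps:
A = -8395
q/A = -3749/(-8395) = -3749*(-1/8395) = 163/365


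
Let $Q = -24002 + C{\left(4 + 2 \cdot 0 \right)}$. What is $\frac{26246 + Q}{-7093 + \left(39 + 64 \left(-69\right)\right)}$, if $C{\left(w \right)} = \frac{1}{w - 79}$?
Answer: $- \frac{5429}{27750} \approx -0.19564$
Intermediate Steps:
$C{\left(w \right)} = \frac{1}{-79 + w}$
$Q = - \frac{1800151}{75}$ ($Q = -24002 + \frac{1}{-79 + \left(4 + 2 \cdot 0\right)} = -24002 + \frac{1}{-79 + \left(4 + 0\right)} = -24002 + \frac{1}{-79 + 4} = -24002 + \frac{1}{-75} = -24002 - \frac{1}{75} = - \frac{1800151}{75} \approx -24002.0$)
$\frac{26246 + Q}{-7093 + \left(39 + 64 \left(-69\right)\right)} = \frac{26246 - \frac{1800151}{75}}{-7093 + \left(39 + 64 \left(-69\right)\right)} = \frac{168299}{75 \left(-7093 + \left(39 - 4416\right)\right)} = \frac{168299}{75 \left(-7093 - 4377\right)} = \frac{168299}{75 \left(-11470\right)} = \frac{168299}{75} \left(- \frac{1}{11470}\right) = - \frac{5429}{27750}$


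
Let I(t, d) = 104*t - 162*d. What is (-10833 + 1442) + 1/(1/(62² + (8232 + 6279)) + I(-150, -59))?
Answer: -1041470454774/110900909 ≈ -9391.0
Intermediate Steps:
I(t, d) = -162*d + 104*t
(-10833 + 1442) + 1/(1/(62² + (8232 + 6279)) + I(-150, -59)) = (-10833 + 1442) + 1/(1/(62² + (8232 + 6279)) + (-162*(-59) + 104*(-150))) = -9391 + 1/(1/(3844 + 14511) + (9558 - 15600)) = -9391 + 1/(1/18355 - 6042) = -9391 + 1/(-110900909/18355) = -9391 - 18355/110900909 = -1041470454774/110900909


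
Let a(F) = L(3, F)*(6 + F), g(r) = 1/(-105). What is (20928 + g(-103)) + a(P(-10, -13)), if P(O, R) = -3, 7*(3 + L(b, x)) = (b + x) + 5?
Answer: 313817/15 ≈ 20921.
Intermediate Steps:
L(b, x) = -16/7 + b/7 + x/7 (L(b, x) = -3 + ((b + x) + 5)/7 = -3 + (5 + b + x)/7 = -3 + (5/7 + b/7 + x/7) = -16/7 + b/7 + x/7)
g(r) = -1/105
a(F) = (6 + F)*(-13/7 + F/7) (a(F) = (-16/7 + (⅐)*3 + F/7)*(6 + F) = (-16/7 + 3/7 + F/7)*(6 + F) = (-13/7 + F/7)*(6 + F) = (6 + F)*(-13/7 + F/7))
(20928 + g(-103)) + a(P(-10, -13)) = (20928 - 1/105) + (-13 - 3)*(6 - 3)/7 = 2197439/105 + (⅐)*(-16)*3 = 2197439/105 - 48/7 = 313817/15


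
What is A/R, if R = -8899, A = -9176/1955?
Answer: 9176/17397545 ≈ 0.00052743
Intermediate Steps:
A = -9176/1955 (A = -9176*1/1955 = -9176/1955 ≈ -4.6936)
A/R = -9176/1955/(-8899) = -9176/1955*(-1/8899) = 9176/17397545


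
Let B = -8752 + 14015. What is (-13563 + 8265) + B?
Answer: -35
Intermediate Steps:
B = 5263
(-13563 + 8265) + B = (-13563 + 8265) + 5263 = -5298 + 5263 = -35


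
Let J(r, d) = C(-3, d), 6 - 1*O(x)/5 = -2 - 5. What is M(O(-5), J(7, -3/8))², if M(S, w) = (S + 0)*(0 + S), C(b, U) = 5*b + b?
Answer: 17850625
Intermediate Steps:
C(b, U) = 6*b
O(x) = 65 (O(x) = 30 - 5*(-2 - 5) = 30 - 5*(-7) = 30 + 35 = 65)
J(r, d) = -18 (J(r, d) = 6*(-3) = -18)
M(S, w) = S² (M(S, w) = S*S = S²)
M(O(-5), J(7, -3/8))² = (65²)² = 4225² = 17850625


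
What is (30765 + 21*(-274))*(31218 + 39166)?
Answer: 1760374224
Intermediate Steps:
(30765 + 21*(-274))*(31218 + 39166) = (30765 - 5754)*70384 = 25011*70384 = 1760374224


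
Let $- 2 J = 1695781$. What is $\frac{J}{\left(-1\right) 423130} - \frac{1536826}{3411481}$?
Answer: $\frac{4484570290901}{2886999911060} \approx 1.5534$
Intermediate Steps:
$J = - \frac{1695781}{2}$ ($J = \left(- \frac{1}{2}\right) 1695781 = - \frac{1695781}{2} \approx -8.4789 \cdot 10^{5}$)
$\frac{J}{\left(-1\right) 423130} - \frac{1536826}{3411481} = - \frac{1695781}{2 \left(\left(-1\right) 423130\right)} - \frac{1536826}{3411481} = - \frac{1695781}{2 \left(-423130\right)} - \frac{1536826}{3411481} = \left(- \frac{1695781}{2}\right) \left(- \frac{1}{423130}\right) - \frac{1536826}{3411481} = \frac{1695781}{846260} - \frac{1536826}{3411481} = \frac{4484570290901}{2886999911060}$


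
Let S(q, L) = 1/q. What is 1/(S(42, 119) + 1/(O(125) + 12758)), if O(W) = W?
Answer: 541086/12925 ≈ 41.864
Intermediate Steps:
1/(S(42, 119) + 1/(O(125) + 12758)) = 1/(1/42 + 1/(125 + 12758)) = 1/(1/42 + 1/12883) = 1/(12925/541086) = 541086/12925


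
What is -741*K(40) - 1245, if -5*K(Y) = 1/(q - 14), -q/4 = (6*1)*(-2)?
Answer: -210909/170 ≈ -1240.6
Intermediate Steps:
q = 48 (q = -4*6*1*(-2) = -24*(-2) = -4*(-12) = 48)
K(Y) = -1/170 (K(Y) = -1/(5*(48 - 14)) = -⅕/34 = -⅕*1/34 = -1/170)
-741*K(40) - 1245 = -741*(-1/170) - 1245 = 741/170 - 1245 = -210909/170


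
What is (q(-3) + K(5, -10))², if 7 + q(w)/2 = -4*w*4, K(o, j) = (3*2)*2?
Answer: 8836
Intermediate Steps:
K(o, j) = 12 (K(o, j) = 6*2 = 12)
q(w) = -14 - 32*w (q(w) = -14 + 2*(-4*w*4) = -14 + 2*(-16*w) = -14 - 32*w)
(q(-3) + K(5, -10))² = ((-14 - 32*(-3)) + 12)² = ((-14 + 96) + 12)² = (82 + 12)² = 94² = 8836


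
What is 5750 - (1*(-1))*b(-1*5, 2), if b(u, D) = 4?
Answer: 5754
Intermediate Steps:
5750 - (1*(-1))*b(-1*5, 2) = 5750 - (1*(-1))*4 = 5750 - (-1*4) = 5750 - (-4) = 5750 - 1*(-4) = 5750 + 4 = 5754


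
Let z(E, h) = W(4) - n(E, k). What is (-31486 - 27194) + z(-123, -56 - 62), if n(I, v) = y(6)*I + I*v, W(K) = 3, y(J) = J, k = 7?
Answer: -57078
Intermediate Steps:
n(I, v) = 6*I + I*v
z(E, h) = 3 - 13*E (z(E, h) = 3 - E*(6 + 7) = 3 - E*13 = 3 - 13*E)
(-31486 - 27194) + z(-123, -56 - 62) = (-31486 - 27194) + (3 - 13*(-123)) = -58680 + (3 + 1599) = -58680 + 1602 = -57078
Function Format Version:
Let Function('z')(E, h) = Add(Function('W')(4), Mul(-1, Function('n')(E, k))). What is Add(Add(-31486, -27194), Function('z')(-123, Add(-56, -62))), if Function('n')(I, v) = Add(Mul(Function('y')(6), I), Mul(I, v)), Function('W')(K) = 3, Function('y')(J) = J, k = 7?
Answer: -57078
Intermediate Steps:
Function('n')(I, v) = Add(Mul(6, I), Mul(I, v))
Function('z')(E, h) = Add(3, Mul(-13, E)) (Function('z')(E, h) = Add(3, Mul(-1, Mul(E, Add(6, 7)))) = Add(3, Mul(-1, Mul(E, 13))) = Add(3, Mul(-1, Mul(13, E))) = Add(3, Mul(-13, E)))
Add(Add(-31486, -27194), Function('z')(-123, Add(-56, -62))) = Add(Add(-31486, -27194), Add(3, Mul(-13, -123))) = Add(-58680, Add(3, 1599)) = Add(-58680, 1602) = -57078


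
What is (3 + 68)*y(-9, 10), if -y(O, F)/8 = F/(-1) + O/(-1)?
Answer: 568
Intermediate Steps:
y(O, F) = 8*F + 8*O (y(O, F) = -8*(F/(-1) + O/(-1)) = -8*(F*(-1) + O*(-1)) = -8*(-F - O) = 8*F + 8*O)
(3 + 68)*y(-9, 10) = (3 + 68)*(8*10 + 8*(-9)) = 71*(80 - 72) = 71*8 = 568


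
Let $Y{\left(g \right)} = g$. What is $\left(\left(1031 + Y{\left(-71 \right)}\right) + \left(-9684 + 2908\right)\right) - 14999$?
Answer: $-20815$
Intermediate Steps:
$\left(\left(1031 + Y{\left(-71 \right)}\right) + \left(-9684 + 2908\right)\right) - 14999 = \left(\left(1031 - 71\right) + \left(-9684 + 2908\right)\right) - 14999 = \left(960 - 6776\right) - 14999 = -5816 - 14999 = -20815$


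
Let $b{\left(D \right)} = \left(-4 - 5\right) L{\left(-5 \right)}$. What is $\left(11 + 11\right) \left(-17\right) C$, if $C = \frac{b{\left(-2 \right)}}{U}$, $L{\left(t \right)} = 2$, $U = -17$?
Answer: $-396$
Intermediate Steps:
$b{\left(D \right)} = -18$ ($b{\left(D \right)} = \left(-4 - 5\right) 2 = \left(-9\right) 2 = -18$)
$C = \frac{18}{17}$ ($C = - \frac{18}{-17} = \left(-18\right) \left(- \frac{1}{17}\right) = \frac{18}{17} \approx 1.0588$)
$\left(11 + 11\right) \left(-17\right) C = \left(11 + 11\right) \left(-17\right) \frac{18}{17} = 22 \left(-17\right) \frac{18}{17} = \left(-374\right) \frac{18}{17} = -396$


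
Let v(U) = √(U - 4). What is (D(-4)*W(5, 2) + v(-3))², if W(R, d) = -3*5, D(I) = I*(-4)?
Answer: (240 - I*√7)² ≈ 57593.0 - 1270.0*I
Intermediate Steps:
D(I) = -4*I
W(R, d) = -15
v(U) = √(-4 + U)
(D(-4)*W(5, 2) + v(-3))² = (-4*(-4)*(-15) + √(-4 - 3))² = (16*(-15) + √(-7))² = (-240 + I*√7)²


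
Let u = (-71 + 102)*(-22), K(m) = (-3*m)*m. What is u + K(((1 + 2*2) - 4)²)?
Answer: -685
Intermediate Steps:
K(m) = -3*m²
u = -682 (u = 31*(-22) = -682)
u + K(((1 + 2*2) - 4)²) = -682 - 3*((1 + 2*2) - 4)⁴ = -682 - 3*((1 + 4) - 4)⁴ = -682 - 3*(5 - 4)⁴ = -682 - 3*(1²)² = -682 - 3*1² = -682 - 3*1 = -682 - 3 = -685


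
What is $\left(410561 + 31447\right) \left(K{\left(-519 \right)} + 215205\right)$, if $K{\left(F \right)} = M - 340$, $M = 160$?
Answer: $95042770200$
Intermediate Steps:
$K{\left(F \right)} = -180$ ($K{\left(F \right)} = 160 - 340 = -180$)
$\left(410561 + 31447\right) \left(K{\left(-519 \right)} + 215205\right) = \left(410561 + 31447\right) \left(-180 + 215205\right) = 442008 \cdot 215025 = 95042770200$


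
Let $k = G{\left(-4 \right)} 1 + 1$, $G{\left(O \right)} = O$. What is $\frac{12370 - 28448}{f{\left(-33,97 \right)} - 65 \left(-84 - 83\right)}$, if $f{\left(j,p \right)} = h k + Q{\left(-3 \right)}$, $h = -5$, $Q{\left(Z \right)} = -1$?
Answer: $- \frac{16078}{10869} \approx -1.4793$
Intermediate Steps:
$k = -3$ ($k = \left(-4\right) 1 + 1 = -4 + 1 = -3$)
$f{\left(j,p \right)} = 14$ ($f{\left(j,p \right)} = \left(-5\right) \left(-3\right) - 1 = 15 - 1 = 14$)
$\frac{12370 - 28448}{f{\left(-33,97 \right)} - 65 \left(-84 - 83\right)} = \frac{12370 - 28448}{14 - 65 \left(-84 - 83\right)} = - \frac{16078}{14 - -10855} = - \frac{16078}{14 + 10855} = - \frac{16078}{10869}$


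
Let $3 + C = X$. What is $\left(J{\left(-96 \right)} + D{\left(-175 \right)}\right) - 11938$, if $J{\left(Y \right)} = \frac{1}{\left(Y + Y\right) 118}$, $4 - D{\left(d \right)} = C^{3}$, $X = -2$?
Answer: $- \frac{267544705}{22656} \approx -11809.0$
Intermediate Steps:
$C = -5$ ($C = -3 - 2 = -5$)
$D{\left(d \right)} = 129$ ($D{\left(d \right)} = 4 - \left(-5\right)^{3} = 4 - -125 = 4 + 125 = 129$)
$J{\left(Y \right)} = \frac{1}{236 Y}$ ($J{\left(Y \right)} = \frac{1}{2 Y} \frac{1}{118} = \frac{1}{236 Y}$)
$\left(J{\left(-96 \right)} + D{\left(-175 \right)}\right) - 11938 = \left(\frac{1}{236 \left(-96\right)} + 129\right) - 11938 = \left(\frac{1}{236} \left(- \frac{1}{96}\right) + 129\right) - 11938 = \left(- \frac{1}{22656} + 129\right) - 11938 = \frac{2922623}{22656} - 11938 = - \frac{267544705}{22656}$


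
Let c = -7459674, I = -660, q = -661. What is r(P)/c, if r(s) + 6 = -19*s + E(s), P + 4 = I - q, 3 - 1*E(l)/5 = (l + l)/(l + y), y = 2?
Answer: -6/1243279 ≈ -4.8259e-6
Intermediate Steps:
E(l) = 15 - 10*l/(2 + l) (E(l) = 15 - 5*(l + l)/(l + 2) = 15 - 5*2*l/(2 + l) = 15 - 10*l/(2 + l))
P = -3 (P = -4 + (-660 - 1*(-661)) = -4 + (-660 + 661) = -4 + 1 = -3)
r(s) = -6 - 19*s + 5*(6 + s)/(2 + s) (r(s) = -6 + (-19*s + 5*(6 + s)/(2 + s)) = -6 - 19*s + 5*(6 + s)/(2 + s))
r(P)/c = ((18 - 39*(-3) - 19*(-3)**2)/(2 - 3))/(-7459674) = ((18 + 117 - 19*9)/(-1))*(-1/7459674) = -(18 + 117 - 171)*(-1/7459674) = -1*(-36)*(-1/7459674) = 36*(-1/7459674) = -6/1243279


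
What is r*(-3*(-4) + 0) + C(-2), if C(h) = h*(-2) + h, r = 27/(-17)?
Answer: -290/17 ≈ -17.059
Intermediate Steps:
r = -27/17 (r = 27*(-1/17) = -27/17 ≈ -1.5882)
C(h) = -h (C(h) = -2*h + h = -h)
r*(-3*(-4) + 0) + C(-2) = -27*(-3*(-4) + 0)/17 - 1*(-2) = -27*(12 + 0)/17 + 2 = -27/17*12 + 2 = -324/17 + 2 = -290/17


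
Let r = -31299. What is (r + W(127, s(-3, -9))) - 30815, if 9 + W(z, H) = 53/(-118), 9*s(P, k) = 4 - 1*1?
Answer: -7330567/118 ≈ -62123.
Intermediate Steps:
s(P, k) = 1/3 (s(P, k) = (4 - 1*1)/9 = (4 - 1)/9 = (1/9)*3 = 1/3)
W(z, H) = -1115/118 (W(z, H) = -9 + 53/(-118) = -9 + 53*(-1/118) = -9 - 53/118 = -1115/118)
(r + W(127, s(-3, -9))) - 30815 = (-31299 - 1115/118) - 30815 = -3694397/118 - 30815 = -7330567/118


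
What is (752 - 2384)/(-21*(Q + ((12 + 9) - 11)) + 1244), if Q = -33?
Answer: -1632/1727 ≈ -0.94499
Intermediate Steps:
(752 - 2384)/(-21*(Q + ((12 + 9) - 11)) + 1244) = (752 - 2384)/(-21*(-33 + ((12 + 9) - 11)) + 1244) = -1632/(-21*(-33 + (21 - 11)) + 1244) = -1632/(-21*(-33 + 10) + 1244) = -1632/(-21*(-23) + 1244) = -1632/(483 + 1244) = -1632/1727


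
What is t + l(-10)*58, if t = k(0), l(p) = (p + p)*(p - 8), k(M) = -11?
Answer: 20869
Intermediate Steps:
l(p) = 2*p*(-8 + p) (l(p) = (2*p)*(-8 + p) = 2*p*(-8 + p))
t = -11
t + l(-10)*58 = -11 + (2*(-10)*(-8 - 10))*58 = -11 + (2*(-10)*(-18))*58 = -11 + 360*58 = -11 + 20880 = 20869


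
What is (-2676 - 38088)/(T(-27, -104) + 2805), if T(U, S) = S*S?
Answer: -40764/13621 ≈ -2.9927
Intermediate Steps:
T(U, S) = S**2
(-2676 - 38088)/(T(-27, -104) + 2805) = (-2676 - 38088)/((-104)**2 + 2805) = -40764/(10816 + 2805) = -40764/13621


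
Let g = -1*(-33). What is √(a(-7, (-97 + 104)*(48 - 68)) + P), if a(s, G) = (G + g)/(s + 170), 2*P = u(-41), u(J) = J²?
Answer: 3*√9917246/326 ≈ 28.980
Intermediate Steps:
g = 33
P = 1681/2 (P = (½)*(-41)² = (½)*1681 = 1681/2 ≈ 840.50)
a(s, G) = (33 + G)/(170 + s) (a(s, G) = (G + 33)/(s + 170) = (33 + G)/(170 + s))
√(a(-7, (-97 + 104)*(48 - 68)) + P) = √((33 + (-97 + 104)*(48 - 68))/(170 - 7) + 1681/2) = √((33 + 7*(-20))/163 + 1681/2) = √((33 - 140)/163 + 1681/2) = √((1/163)*(-107) + 1681/2) = √(-107/163 + 1681/2) = √(273789/326) = 3*√9917246/326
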